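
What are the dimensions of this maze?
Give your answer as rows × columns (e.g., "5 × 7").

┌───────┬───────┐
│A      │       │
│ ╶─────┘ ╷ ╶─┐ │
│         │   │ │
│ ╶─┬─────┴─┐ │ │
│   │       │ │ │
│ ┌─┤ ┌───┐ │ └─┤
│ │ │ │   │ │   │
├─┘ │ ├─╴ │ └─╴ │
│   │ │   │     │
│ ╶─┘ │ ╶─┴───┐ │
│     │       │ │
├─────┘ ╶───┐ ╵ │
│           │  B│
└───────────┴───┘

Counting the maze dimensions:
Rows (vertical): 7
Columns (horizontal): 8
Dimensions: 7 × 8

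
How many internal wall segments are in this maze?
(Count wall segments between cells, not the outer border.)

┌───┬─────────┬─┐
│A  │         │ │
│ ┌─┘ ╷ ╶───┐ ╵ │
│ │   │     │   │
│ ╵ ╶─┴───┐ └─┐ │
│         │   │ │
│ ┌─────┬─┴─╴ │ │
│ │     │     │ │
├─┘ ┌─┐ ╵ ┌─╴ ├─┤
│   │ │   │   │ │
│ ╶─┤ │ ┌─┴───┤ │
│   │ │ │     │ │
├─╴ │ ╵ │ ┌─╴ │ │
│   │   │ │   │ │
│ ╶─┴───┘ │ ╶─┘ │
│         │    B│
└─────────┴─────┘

Counting internal wall segments:
Total internal walls: 49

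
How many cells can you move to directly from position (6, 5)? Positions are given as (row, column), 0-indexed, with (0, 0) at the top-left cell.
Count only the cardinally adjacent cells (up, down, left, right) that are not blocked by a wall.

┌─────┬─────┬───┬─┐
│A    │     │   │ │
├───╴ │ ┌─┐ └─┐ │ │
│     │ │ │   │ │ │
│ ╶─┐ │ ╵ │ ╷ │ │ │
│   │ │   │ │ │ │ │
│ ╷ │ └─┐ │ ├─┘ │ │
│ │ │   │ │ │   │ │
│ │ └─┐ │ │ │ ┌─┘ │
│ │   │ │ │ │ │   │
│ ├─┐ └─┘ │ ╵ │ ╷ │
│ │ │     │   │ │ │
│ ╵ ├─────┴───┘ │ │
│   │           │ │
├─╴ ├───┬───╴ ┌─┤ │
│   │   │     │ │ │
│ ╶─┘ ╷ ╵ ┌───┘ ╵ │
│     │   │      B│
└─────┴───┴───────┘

Checking passable neighbors of (6, 5):
Neighbors: (6, 4), (6, 6)
Count: 2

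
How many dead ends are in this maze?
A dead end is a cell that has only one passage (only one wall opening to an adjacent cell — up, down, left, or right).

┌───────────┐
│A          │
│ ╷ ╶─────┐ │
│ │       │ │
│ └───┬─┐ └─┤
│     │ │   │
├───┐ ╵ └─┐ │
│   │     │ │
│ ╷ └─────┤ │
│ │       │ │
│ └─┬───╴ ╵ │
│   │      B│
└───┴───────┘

Checking each cell for number of passages:

Dead ends found at positions:
  (1, 5)
  (2, 3)
  (3, 4)
  (5, 1)
  (5, 2)
Total dead ends: 5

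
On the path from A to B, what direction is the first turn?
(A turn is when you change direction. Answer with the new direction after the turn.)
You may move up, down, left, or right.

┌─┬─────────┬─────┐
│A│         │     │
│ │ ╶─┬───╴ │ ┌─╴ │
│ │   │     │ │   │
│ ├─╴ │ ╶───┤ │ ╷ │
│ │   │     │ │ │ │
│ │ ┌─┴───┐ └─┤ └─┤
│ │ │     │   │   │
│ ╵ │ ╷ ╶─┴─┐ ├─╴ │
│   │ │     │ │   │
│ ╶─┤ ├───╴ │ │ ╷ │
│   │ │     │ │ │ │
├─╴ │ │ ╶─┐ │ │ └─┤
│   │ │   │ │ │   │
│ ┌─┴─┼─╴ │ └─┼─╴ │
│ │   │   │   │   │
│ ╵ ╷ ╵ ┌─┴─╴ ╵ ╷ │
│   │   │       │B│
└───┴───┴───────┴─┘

Directions: down, down, down, down, down, right, down, left, down, down, right, up, right, down, right, up, right, up, left, up, right, right, down, down, right, down, right, up, right, down
First turn direction: right

Solution:

┌─┬─────────┬─────┐
│A│         │     │
│ │ ╶─┬───╴ │ ┌─╴ │
│↓│   │     │ │   │
│ ├─╴ │ ╶───┤ │ ╷ │
│↓│   │     │ │ │ │
│ │ ┌─┴───┐ └─┤ └─┤
│↓│ │     │   │   │
│ ╵ │ ╷ ╶─┴─┐ ├─╴ │
│↓  │ │     │ │   │
│ ╶─┤ ├───╴ │ │ ╷ │
│↳ ↓│ │↱ → ↓│ │ │ │
├─╴ │ │ ╶─┐ │ │ └─┤
│↓ ↲│ │↑ ↰│↓│ │   │
│ ┌─┴─┼─╴ │ └─┼─╴ │
│↓│↱ ↓│↱ ↑│↳ ↓│↱ ↓│
│ ╵ ╷ ╵ ┌─┴─╴ ╵ ╷ │
│↳ ↑│↳ ↑│    ↳ ↑│B│
└───┴───┴───────┴─┘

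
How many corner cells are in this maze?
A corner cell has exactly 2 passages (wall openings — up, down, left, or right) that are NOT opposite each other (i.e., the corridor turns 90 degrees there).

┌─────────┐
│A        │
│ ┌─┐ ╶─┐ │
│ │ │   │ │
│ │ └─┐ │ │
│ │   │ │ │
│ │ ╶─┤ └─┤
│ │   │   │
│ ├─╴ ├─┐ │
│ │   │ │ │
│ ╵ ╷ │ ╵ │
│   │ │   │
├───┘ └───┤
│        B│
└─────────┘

Counting corner cells (2 non-opposite passages):
Total corners: 13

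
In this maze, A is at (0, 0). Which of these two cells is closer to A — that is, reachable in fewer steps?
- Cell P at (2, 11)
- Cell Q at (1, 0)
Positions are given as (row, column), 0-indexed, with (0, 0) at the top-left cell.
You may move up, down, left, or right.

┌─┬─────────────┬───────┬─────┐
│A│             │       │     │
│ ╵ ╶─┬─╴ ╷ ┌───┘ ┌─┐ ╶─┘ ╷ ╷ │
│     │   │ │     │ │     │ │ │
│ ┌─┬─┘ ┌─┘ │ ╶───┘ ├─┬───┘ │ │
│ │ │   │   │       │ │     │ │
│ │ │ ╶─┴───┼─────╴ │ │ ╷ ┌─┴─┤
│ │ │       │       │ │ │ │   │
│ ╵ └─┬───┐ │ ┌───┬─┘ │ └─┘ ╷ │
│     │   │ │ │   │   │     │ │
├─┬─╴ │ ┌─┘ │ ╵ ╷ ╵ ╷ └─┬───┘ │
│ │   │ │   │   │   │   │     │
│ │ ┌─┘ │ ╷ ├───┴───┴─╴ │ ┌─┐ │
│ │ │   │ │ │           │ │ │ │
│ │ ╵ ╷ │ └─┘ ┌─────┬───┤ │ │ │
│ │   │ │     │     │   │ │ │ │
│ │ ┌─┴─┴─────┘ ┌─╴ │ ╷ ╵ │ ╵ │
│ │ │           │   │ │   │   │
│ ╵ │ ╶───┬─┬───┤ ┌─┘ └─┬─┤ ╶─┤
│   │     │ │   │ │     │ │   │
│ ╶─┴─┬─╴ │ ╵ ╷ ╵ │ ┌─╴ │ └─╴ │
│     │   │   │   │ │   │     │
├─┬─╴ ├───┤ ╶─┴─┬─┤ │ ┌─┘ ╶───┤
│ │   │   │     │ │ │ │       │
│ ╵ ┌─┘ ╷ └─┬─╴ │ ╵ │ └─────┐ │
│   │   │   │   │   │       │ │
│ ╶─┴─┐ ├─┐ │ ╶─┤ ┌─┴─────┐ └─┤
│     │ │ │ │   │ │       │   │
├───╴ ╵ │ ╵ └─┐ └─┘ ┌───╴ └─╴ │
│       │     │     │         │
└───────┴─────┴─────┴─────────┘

Shortest path A → P at (2, 11): 61 steps
Shortest path A → Q at (1, 0): 1 steps

Q is closer (1 steps vs 61 steps).

Path to P:

┌─┬─────────────┬───────┬─────┐
│A│↱ → → ↓      │↱ → ↓  │↱ ↓  │
│ ╵ ╶─┬─╴ ╷ ┌───┘ ┌─┐ ╶─┘ ╷ ╷ │
│↳ ↑  │↓ ↲│ │↱ → ↑│ │↳ → ↑│↓│ │
│ ┌─┬─┘ ┌─┘ │ ╶───┘ ├─┬───┘ │ │
│ │ │↓ ↲│   │↑ ← ← ↰│ │P ← ↲│ │
│ │ │ ╶─┴───┼─────╴ │ │ ╷ ┌─┴─┤
│ │ │↳ → → ↓│↱ → → ↑│ │ │ │   │
│ ╵ └─┬───┐ │ ┌───┬─┘ │ └─┘ ╷ │
│     │   │↓│↑│↓ ↰│↓ ↰│     │ │
├─┬─╴ │ ┌─┘ │ ╵ ╷ ╵ ╷ └─┬───┘ │
│ │   │ │↓ ↲│↑ ↲│↑ ↲│↑ ↰│     │
│ │ ┌─┘ │ ╷ ├───┴───┴─╴ │ ┌─┐ │
│ │ │   │↓│ │↱ → → → → ↑│ │ │ │
│ │ ╵ ╷ │ └─┘ ┌─────┬───┤ │ │ │
│ │   │ │↳ → ↑│     │   │ │ │ │
│ │ ┌─┴─┴─────┘ ┌─╴ │ ╷ ╵ │ ╵ │
│ │ │           │   │ │   │   │
│ ╵ │ ╶───┬─┬───┤ ┌─┘ └─┬─┤ ╶─┤
│   │     │ │   │ │     │ │   │
│ ╶─┴─┬─╴ │ ╵ ╷ ╵ │ ┌─╴ │ └─╴ │
│     │   │   │   │ │   │     │
├─┬─╴ ├───┤ ╶─┴─┬─┤ │ ┌─┘ ╶───┤
│ │   │   │     │ │ │ │       │
│ ╵ ┌─┘ ╷ └─┬─╴ │ ╵ │ └─────┐ │
│   │   │   │   │   │       │ │
│ ╶─┴─┐ ├─┐ │ ╶─┤ ┌─┴─────┐ └─┤
│     │ │ │ │   │ │       │   │
├───╴ ╵ │ ╵ └─┐ └─┘ ┌───╴ └─╴ │
│       │     │     │         │
└───────┴─────┴─────┴─────────┘

Path to Q:

┌─┬─────────────┬───────┬─────┐
│A│             │       │     │
│ ╵ ╶─┬─╴ ╷ ┌───┘ ┌─┐ ╶─┘ ╷ ╷ │
│Q    │   │ │     │ │     │ │ │
│ ┌─┬─┘ ┌─┘ │ ╶───┘ ├─┬───┘ │ │
│ │ │   │   │       │ │     │ │
│ │ │ ╶─┴───┼─────╴ │ │ ╷ ┌─┴─┤
│ │ │       │       │ │ │ │   │
│ ╵ └─┬───┐ │ ┌───┬─┘ │ └─┘ ╷ │
│     │   │ │ │   │   │     │ │
├─┬─╴ │ ┌─┘ │ ╵ ╷ ╵ ╷ └─┬───┘ │
│ │   │ │   │   │   │   │     │
│ │ ┌─┘ │ ╷ ├───┴───┴─╴ │ ┌─┐ │
│ │ │   │ │ │           │ │ │ │
│ │ ╵ ╷ │ └─┘ ┌─────┬───┤ │ │ │
│ │   │ │     │     │   │ │ │ │
│ │ ┌─┴─┴─────┘ ┌─╴ │ ╷ ╵ │ ╵ │
│ │ │           │   │ │   │   │
│ ╵ │ ╶───┬─┬───┤ ┌─┘ └─┬─┤ ╶─┤
│   │     │ │   │ │     │ │   │
│ ╶─┴─┬─╴ │ ╵ ╷ ╵ │ ┌─╴ │ └─╴ │
│     │   │   │   │ │   │     │
├─┬─╴ ├───┤ ╶─┴─┬─┤ │ ┌─┘ ╶───┤
│ │   │   │     │ │ │ │       │
│ ╵ ┌─┘ ╷ └─┬─╴ │ ╵ │ └─────┐ │
│   │   │   │   │   │       │ │
│ ╶─┴─┐ ├─┐ │ ╶─┤ ┌─┴─────┐ └─┤
│     │ │ │ │   │ │       │   │
├───╴ ╵ │ ╵ └─┐ └─┘ ┌───╴ └─╴ │
│       │     │     │         │
└───────┴─────┴─────┴─────────┘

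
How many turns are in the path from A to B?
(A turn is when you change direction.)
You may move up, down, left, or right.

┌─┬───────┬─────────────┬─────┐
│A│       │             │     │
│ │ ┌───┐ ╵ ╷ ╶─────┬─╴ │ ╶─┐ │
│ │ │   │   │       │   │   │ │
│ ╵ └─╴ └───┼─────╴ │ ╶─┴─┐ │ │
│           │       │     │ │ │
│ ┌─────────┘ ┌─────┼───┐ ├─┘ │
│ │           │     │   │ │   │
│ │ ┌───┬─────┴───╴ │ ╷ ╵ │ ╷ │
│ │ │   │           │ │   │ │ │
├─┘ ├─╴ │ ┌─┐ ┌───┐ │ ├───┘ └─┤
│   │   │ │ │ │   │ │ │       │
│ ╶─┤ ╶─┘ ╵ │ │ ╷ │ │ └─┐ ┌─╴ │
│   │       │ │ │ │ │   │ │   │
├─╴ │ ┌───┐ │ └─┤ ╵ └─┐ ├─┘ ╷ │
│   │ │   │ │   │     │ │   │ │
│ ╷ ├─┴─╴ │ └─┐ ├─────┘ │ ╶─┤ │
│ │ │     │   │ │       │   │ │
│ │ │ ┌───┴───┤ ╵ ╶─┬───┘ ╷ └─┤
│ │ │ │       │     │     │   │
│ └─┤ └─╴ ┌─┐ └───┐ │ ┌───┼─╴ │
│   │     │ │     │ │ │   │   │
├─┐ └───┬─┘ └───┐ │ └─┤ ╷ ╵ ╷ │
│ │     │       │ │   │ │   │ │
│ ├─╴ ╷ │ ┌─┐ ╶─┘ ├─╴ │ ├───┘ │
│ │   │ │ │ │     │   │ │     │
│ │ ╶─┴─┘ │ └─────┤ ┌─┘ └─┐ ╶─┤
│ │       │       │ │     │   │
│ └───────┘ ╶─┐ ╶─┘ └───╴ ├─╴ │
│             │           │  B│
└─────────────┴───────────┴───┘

Directions: down, down, right, up, up, right, right, right, down, right, up, right, right, right, right, right, right, down, left, down, right, right, down, down, left, up, left, down, down, down, right, down, down, left, left, left, down, right, down, down, right, down, left, down, down, right, right, right, up, left, up, up, up, right, down, right, up, right, down, down, left, down, right, down
Number of turns: 40

Solution:

┌─┬───────┬─────────────┬─────┐
│A│↱ → → ↓│↱ → → → → → ↓│     │
│ │ ┌───┐ ╵ ╷ ╶─────┬─╴ │ ╶─┐ │
│↓│↑│   │↳ ↑│       │↓ ↲│   │ │
│ ╵ └─╴ └───┼─────╴ │ ╶─┴─┐ │ │
│↳ ↑        │       │↳ → ↓│ │ │
│ ┌─────────┘ ┌─────┼───┐ ├─┘ │
│ │           │     │↓ ↰│↓│   │
│ │ ┌───┬─────┴───╴ │ ╷ ╵ │ ╷ │
│ │ │   │           │↓│↑ ↲│ │ │
├─┘ ├─╴ │ ┌─┐ ┌───┐ │ ├───┘ └─┤
│   │   │ │ │ │   │ │↓│       │
│ ╶─┤ ╶─┘ ╵ │ │ ╷ │ │ └─┐ ┌─╴ │
│   │       │ │ │ │ │↳ ↓│ │   │
├─╴ │ ┌───┐ │ └─┤ ╵ └─┐ ├─┘ ╷ │
│   │ │   │ │   │     │↓│   │ │
│ ╷ ├─┴─╴ │ └─┐ ├─────┘ │ ╶─┤ │
│ │ │     │   │ │↓ ← ← ↲│   │ │
│ │ │ ┌───┴───┤ ╵ ╶─┬───┘ ╷ └─┤
│ │ │ │       │  ↳ ↓│     │   │
│ └─┤ └─╴ ┌─┐ └───┐ │ ┌───┼─╴ │
│   │     │ │     │↓│ │↱ ↓│↱ ↓│
├─┐ └───┬─┘ └───┐ │ └─┤ ╷ ╵ ╷ │
│ │     │       │ │↳ ↓│↑│↳ ↑│↓│
│ ├─╴ ╷ │ ┌─┐ ╶─┘ ├─╴ │ ├───┘ │
│ │   │ │ │ │     │↓ ↲│↑│  ↓ ↲│
│ │ ╶─┴─┘ │ └─────┤ ┌─┘ └─┐ ╶─┤
│ │       │       │↓│  ↑ ↰│↳ ↓│
│ └───────┘ ╶─┐ ╶─┘ └───╴ ├─╴ │
│             │    ↳ → → ↑│  B│
└─────────────┴───────────┴───┘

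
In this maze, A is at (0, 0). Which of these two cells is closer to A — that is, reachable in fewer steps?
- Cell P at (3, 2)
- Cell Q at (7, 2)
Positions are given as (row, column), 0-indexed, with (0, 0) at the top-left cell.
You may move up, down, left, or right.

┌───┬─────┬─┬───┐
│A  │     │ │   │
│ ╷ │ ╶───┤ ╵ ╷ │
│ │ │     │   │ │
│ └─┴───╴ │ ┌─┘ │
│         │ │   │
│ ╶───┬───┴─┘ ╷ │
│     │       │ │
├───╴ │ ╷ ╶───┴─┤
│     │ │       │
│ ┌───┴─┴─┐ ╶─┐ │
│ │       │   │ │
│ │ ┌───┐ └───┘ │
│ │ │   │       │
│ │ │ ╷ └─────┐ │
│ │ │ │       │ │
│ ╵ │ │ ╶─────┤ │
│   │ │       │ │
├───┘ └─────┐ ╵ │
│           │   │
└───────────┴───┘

Shortest path A → P at (3, 2): 5 steps
Shortest path A → Q at (7, 2): 35 steps

P is closer (5 steps vs 35 steps).

Path to P:

┌───┬─────┬─┬───┐
│A  │     │ │   │
│ ╷ │ ╶───┤ ╵ ╷ │
│↓│ │     │   │ │
│ └─┴───╴ │ ┌─┘ │
│↓        │ │   │
│ ╶───┬───┴─┘ ╷ │
│↳ → P│       │ │
├───╴ │ ╷ ╶───┴─┤
│     │ │       │
│ ┌───┴─┴─┐ ╶─┐ │
│ │       │   │ │
│ │ ┌───┐ └───┘ │
│ │ │   │       │
│ │ │ ╷ └─────┐ │
│ │ │ │       │ │
│ ╵ │ │ ╶─────┤ │
│   │ │       │ │
├───┘ └─────┐ ╵ │
│           │   │
└───────────┴───┘

Path to Q:

┌───┬─────┬─┬───┐
│A  │     │ │   │
│ ╷ │ ╶───┤ ╵ ╷ │
│↓│ │     │   │ │
│ └─┴───╴ │ ┌─┘ │
│↓        │ │   │
│ ╶───┬───┴─┘ ╷ │
│↳ → ↓│       │ │
├───╴ │ ╷ ╶───┴─┤
│↓ ← ↲│ │       │
│ ┌───┴─┴─┐ ╶─┐ │
│↓│↱ → → ↓│   │ │
│ │ ┌───┐ └───┘ │
│↓│↑│↓ ↰│↳ → → ↓│
│ │ │ ╷ └─────┐ │
│↓│↑│Q│↑      │↓│
│ ╵ │ │ ╶─────┤ │
│↳ ↑│ │↑ ← ← ↰│↓│
├───┘ └─────┐ ╵ │
│           │↑ ↲│
└───────────┴───┘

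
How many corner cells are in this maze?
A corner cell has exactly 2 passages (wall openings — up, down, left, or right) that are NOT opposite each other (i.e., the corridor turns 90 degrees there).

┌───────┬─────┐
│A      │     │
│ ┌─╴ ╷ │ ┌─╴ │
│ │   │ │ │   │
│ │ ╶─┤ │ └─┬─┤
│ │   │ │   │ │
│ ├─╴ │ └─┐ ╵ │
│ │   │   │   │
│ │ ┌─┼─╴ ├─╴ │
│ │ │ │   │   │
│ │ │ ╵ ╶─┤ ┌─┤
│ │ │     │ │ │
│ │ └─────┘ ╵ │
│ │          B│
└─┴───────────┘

Counting corner cells (2 non-opposite passages):
Total corners: 23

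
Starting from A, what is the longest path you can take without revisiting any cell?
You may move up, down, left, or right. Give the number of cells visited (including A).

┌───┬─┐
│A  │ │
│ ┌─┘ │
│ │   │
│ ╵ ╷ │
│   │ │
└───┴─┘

Finding longest simple path using DFS:
Start: (0, 0)
Longest path visits 7 cells
Path: A → down → down → right → up → right → up

Solution:

┌───┬─┐
│A  │B│
│ ┌─┘ │
│↓│↱ ↑│
│ ╵ ╷ │
│↳ ↑│ │
└───┴─┘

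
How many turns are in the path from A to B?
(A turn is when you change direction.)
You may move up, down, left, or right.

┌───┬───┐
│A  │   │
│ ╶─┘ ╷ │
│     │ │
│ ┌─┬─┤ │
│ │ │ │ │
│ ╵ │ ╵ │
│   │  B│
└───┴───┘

Directions: down, right, right, up, right, down, down, down
Number of turns: 4

Solution:

┌───┬───┐
│A  │↱ ↓│
│ ╶─┘ ╷ │
│↳ → ↑│↓│
│ ┌─┬─┤ │
│ │ │ │↓│
│ ╵ │ ╵ │
│   │  B│
└───┴───┘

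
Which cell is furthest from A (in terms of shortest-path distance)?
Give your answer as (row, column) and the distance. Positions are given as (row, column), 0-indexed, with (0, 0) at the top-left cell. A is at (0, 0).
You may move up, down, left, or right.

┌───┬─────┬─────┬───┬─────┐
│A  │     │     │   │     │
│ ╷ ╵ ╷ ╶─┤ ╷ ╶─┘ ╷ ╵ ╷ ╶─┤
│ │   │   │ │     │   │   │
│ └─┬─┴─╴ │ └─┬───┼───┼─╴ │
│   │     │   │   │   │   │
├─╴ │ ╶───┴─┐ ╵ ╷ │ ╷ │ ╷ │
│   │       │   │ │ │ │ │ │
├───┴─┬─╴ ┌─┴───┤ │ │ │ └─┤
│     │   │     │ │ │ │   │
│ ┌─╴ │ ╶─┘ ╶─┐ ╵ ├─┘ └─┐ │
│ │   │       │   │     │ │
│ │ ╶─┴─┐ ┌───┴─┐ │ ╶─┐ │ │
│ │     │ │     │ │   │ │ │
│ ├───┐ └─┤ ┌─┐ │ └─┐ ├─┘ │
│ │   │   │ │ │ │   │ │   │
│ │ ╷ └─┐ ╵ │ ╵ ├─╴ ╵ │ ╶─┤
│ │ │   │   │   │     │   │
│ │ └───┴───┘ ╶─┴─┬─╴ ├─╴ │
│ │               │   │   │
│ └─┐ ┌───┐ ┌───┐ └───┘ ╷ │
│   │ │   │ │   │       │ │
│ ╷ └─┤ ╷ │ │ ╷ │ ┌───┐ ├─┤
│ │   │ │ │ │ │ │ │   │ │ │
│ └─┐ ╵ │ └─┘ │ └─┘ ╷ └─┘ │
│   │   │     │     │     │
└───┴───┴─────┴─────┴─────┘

Computing BFS distances from A to all cells:
Furthest cell: (11, 12)
Distance: 115 steps

Path from A to the furthest cell:

┌───┬─────┬─────┬───┬─────┐
│A ↓│↱ ↓  │↱ ↓  │↱ ↓│↱ ↓  │
│ ╷ ╵ ╷ ╶─┤ ╷ ╶─┘ ╷ ╵ ╷ ╶─┤
│ │↳ ↑│↳ ↓│↑│↳ → ↑│↳ ↑│↳ ↓│
│ └─┬─┴─╴ │ └─┬───┼───┼─╴ │
│   │↓ ← ↲│↑ ↰│↓ ↰│   │↓ ↲│
├─╴ │ ╶───┴─┐ ╵ ╷ │ ╷ │ ╷ │
│   │↳ → ↓  │↑ ↲│↑│ │ │↓│ │
├───┴─┬─╴ ┌─┴───┤ │ │ │ └─┤
│↓ ← ↰│↓ ↲│↱ → ↓│↑│ │ │↳ ↓│
│ ┌─╴ │ ╶─┘ ╶─┐ ╵ ├─┘ └─┐ │
│↓│↱ ↑│↳ → ↑  │↳ ↑│     │↓│
│ │ ╶─┴─┐ ┌───┴─┐ │ ╶─┐ │ │
│↓│↑ ← ↰│ │↓ ← ↰│ │   │ │↓│
│ ├───┐ └─┤ ┌─┐ │ └─┐ ├─┘ │
│↓│   │↑ ↰│↓│ │↑│   │ │↓ ↲│
│ │ ╷ └─┐ ╵ │ ╵ ├─╴ ╵ │ ╶─┤
│↓│ │   │↑ ↲│↱ ↑│     │↳ ↓│
│ │ └───┴───┘ ╶─┴─┬─╴ ├─╴ │
│↓│          ↑ ← ↰│   │↓ ↲│
│ └─┐ ┌───┐ ┌───┐ └───┘ ╷ │
│↳ ↓│ │↱ ↓│ │↱ ↓│↑ ← ← ↲│ │
│ ╷ └─┤ ╷ │ │ ╷ │ ┌───┐ ├─┤
│ │↳ ↓│↑│↓│ │↑│↓│ │↱ ↓│ │B│
│ └─┐ ╵ │ └─┘ │ └─┘ ╷ └─┘ │
│   │↳ ↑│↳ → ↑│↳ → ↑│↳ → ↑│
└───┴───┴─────┴─────┴─────┘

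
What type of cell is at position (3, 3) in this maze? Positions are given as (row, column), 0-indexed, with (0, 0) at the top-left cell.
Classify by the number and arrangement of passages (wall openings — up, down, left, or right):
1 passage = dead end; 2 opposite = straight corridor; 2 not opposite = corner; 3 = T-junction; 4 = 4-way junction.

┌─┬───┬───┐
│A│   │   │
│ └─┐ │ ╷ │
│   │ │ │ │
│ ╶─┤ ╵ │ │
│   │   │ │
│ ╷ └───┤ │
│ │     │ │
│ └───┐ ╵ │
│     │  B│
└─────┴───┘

Checking cell at (3, 3):
Number of passages: 2
Cell type: corner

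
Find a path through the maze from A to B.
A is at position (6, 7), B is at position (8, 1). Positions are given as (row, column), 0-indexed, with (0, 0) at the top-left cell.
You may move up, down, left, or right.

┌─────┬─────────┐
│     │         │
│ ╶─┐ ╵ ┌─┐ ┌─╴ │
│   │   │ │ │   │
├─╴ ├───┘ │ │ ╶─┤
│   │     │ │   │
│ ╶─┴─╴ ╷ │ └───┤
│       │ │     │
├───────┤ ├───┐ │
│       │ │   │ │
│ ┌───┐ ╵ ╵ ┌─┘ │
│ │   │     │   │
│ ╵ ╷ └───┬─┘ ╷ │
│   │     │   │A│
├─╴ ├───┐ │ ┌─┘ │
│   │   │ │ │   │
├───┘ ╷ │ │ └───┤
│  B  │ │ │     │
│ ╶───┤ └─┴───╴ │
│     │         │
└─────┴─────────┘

Finding the shortest path from (6, 7) to (8, 1):
Path length: 18 steps
Directions: up → left → down → left → down → down → right → right → down → left → left → left → left → up → up → left → down → left

Solution:

┌─────┬─────────┐
│     │         │
│ ╶─┐ ╵ ┌─┐ ┌─╴ │
│   │   │ │ │   │
├─╴ ├───┘ │ │ ╶─┤
│   │     │ │   │
│ ╶─┴─╴ ╷ │ └───┤
│       │ │     │
├───────┤ ├───┐ │
│       │ │   │ │
│ ┌───┐ ╵ ╵ ┌─┘ │
│ │   │     │↓ ↰│
│ ╵ ╷ └───┬─┘ ╷ │
│   │     │↓ ↲│A│
├─╴ ├───┐ │ ┌─┘ │
│   │↓ ↰│ │↓│   │
├───┘ ╷ │ │ └───┤
│  B ↲│↑│ │↳ → ↓│
│ ╶───┤ └─┴───╴ │
│     │↑ ← ← ← ↲│
└─────┴─────────┘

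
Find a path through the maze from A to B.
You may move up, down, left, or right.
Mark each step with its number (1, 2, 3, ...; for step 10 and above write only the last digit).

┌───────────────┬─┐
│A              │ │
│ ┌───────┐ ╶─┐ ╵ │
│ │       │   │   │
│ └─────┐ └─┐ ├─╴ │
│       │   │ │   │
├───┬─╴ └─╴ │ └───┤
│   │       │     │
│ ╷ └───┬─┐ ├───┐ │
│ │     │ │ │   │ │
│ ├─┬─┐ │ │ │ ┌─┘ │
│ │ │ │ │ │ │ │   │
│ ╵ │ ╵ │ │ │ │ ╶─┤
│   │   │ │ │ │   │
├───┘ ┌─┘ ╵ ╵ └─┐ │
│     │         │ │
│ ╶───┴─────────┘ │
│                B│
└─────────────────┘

Finding the shortest path through the maze:
Path length: 18 steps
Directions: right → right → right → right → right → down → right → down → down → right → right → down → down → left → down → right → down → down

Solution:

┌───────────────┬─┐
│A 1 2 3 4 5    │ │
│ ┌───────┐ ╶─┐ ╵ │
│ │       │6 7│   │
│ └─────┐ └─┐ ├─╴ │
│       │   │8│   │
├───┬─╴ └─╴ │ └───┤
│   │       │9 0 1│
│ ╷ └───┬─┐ ├───┐ │
│ │     │ │ │   │2│
│ ├─┬─┐ │ │ │ ┌─┘ │
│ │ │ │ │ │ │ │4 3│
│ ╵ │ ╵ │ │ │ │ ╶─┤
│   │   │ │ │ │5 6│
├───┘ ┌─┘ ╵ ╵ └─┐ │
│     │         │7│
│ ╶───┴─────────┘ │
│                B│
└─────────────────┘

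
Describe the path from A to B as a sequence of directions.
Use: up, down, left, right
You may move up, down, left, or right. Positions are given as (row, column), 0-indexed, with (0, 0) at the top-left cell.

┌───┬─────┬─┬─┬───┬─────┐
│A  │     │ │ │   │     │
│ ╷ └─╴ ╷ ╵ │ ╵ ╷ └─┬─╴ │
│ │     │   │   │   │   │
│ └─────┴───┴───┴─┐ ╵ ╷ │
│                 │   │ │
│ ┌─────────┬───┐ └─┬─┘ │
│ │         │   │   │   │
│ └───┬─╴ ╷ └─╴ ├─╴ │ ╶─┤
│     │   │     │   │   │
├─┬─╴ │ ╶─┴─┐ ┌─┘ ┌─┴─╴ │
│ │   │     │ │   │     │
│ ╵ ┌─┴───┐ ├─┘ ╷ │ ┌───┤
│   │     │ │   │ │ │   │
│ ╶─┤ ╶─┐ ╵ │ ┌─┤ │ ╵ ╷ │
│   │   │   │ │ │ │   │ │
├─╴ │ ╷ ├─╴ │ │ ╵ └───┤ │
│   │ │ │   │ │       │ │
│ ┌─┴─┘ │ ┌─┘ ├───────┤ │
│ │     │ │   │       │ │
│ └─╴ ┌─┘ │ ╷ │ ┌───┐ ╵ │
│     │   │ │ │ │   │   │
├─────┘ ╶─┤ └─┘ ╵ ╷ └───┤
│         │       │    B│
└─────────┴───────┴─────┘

Finding the path and converting it to directions:
Path through cells: (0,0) → (1,0) → (2,0) → (2,1) → (2,2) → (2,3) → (2,4) → (2,5) → (2,6) → (2,7) → (2,8) → (3,8) → (3,9) → (4,9) → (4,8) → (5,8) → (5,7) → (6,7) → (6,6) → (7,6) → (8,6) → (9,6) → (9,5) → (10,5) → (11,5) → (11,6) → (11,7) → (11,8) → (10,8) → (10,9) → (11,9) → (11,10) → (11,11)
Directions: down, down, right, right, right, right, right, right, right, right, down, right, down, left, down, left, down, left, down, down, down, left, down, down, right, right, right, up, right, down, right, right

Solution:

┌───┬─────┬─┬─┬───┬─────┐
│A  │     │ │ │   │     │
│ ╷ └─╴ ╷ ╵ │ ╵ ╷ └─┬─╴ │
│↓│     │   │   │   │   │
│ └─────┴───┴───┴─┐ ╵ ╷ │
│↳ → → → → → → → ↓│   │ │
│ ┌─────────┬───┐ └─┬─┘ │
│ │         │   │↳ ↓│   │
│ └───┬─╴ ╷ └─╴ ├─╴ │ ╶─┤
│     │   │     │↓ ↲│   │
├─┬─╴ │ ╶─┴─┐ ┌─┘ ┌─┴─╴ │
│ │   │     │ │↓ ↲│     │
│ ╵ ┌─┴───┐ ├─┘ ╷ │ ┌───┤
│   │     │ │↓ ↲│ │ │   │
│ ╶─┤ ╶─┐ ╵ │ ┌─┤ │ ╵ ╷ │
│   │   │   │↓│ │ │   │ │
├─╴ │ ╷ ├─╴ │ │ ╵ └───┤ │
│   │ │ │   │↓│       │ │
│ ┌─┴─┘ │ ┌─┘ ├───────┤ │
│ │     │ │↓ ↲│       │ │
│ └─╴ ┌─┘ │ ╷ │ ┌───┐ ╵ │
│     │   │↓│ │ │↱ ↓│   │
├─────┘ ╶─┤ └─┘ ╵ ╷ └───┤
│         │↳ → → ↑│↳ → B│
└─────────┴───────┴─────┘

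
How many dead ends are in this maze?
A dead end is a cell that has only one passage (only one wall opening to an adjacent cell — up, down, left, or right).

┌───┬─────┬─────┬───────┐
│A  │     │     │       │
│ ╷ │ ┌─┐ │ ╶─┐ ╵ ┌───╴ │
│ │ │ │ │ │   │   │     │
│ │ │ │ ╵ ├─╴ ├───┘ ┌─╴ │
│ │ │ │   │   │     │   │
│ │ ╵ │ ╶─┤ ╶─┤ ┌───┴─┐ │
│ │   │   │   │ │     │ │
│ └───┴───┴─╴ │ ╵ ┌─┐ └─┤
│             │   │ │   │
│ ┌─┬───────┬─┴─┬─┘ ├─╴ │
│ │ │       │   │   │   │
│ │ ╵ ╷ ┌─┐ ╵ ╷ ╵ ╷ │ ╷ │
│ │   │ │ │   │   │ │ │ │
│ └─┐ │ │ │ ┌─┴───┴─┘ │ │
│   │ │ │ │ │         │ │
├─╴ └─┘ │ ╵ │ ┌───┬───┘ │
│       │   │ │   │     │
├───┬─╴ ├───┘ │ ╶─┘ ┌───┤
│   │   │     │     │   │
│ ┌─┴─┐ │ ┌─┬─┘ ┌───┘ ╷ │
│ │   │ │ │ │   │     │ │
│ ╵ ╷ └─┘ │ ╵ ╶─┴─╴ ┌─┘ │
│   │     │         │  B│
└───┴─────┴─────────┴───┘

Checking each cell for number of passages:

Dead ends found at positions:
  (1, 3)
  (2, 10)
  (3, 4)
  (3, 11)
  (4, 9)
  (5, 1)
  (6, 4)
  (6, 9)
  (7, 2)
  (8, 0)
  (8, 8)
  (9, 1)
  (9, 2)
  (10, 3)
  (10, 5)
  (10, 8)
  (11, 10)
Total dead ends: 17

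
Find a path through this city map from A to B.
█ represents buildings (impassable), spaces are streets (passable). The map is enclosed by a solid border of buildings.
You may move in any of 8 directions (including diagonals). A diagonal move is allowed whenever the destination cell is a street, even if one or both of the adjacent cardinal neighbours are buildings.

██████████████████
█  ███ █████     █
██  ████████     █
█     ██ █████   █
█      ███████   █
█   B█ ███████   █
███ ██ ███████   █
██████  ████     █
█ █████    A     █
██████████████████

Finding the shortest path from A to B:
Movement: 8-directional
Path length: 8 steps
Directions: left → left → left → up-left → up-left → up → up-left → down-left

Solution:

██████████████████
█  ███ █████     █
██  ████████     █
█     ██ █████   █
█    ↙ ███████   █
█   B█↖███████   █
███ ██↑███████   █
██████ ↖████     █
█ █████ ↖←←A     █
██████████████████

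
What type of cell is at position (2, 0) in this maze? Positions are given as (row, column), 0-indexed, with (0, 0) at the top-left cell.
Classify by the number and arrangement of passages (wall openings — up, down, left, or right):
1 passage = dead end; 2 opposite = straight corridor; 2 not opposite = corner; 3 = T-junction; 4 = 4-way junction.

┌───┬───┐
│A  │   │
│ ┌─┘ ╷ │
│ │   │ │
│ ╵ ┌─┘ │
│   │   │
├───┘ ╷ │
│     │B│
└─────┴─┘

Checking cell at (2, 0):
Number of passages: 2
Cell type: corner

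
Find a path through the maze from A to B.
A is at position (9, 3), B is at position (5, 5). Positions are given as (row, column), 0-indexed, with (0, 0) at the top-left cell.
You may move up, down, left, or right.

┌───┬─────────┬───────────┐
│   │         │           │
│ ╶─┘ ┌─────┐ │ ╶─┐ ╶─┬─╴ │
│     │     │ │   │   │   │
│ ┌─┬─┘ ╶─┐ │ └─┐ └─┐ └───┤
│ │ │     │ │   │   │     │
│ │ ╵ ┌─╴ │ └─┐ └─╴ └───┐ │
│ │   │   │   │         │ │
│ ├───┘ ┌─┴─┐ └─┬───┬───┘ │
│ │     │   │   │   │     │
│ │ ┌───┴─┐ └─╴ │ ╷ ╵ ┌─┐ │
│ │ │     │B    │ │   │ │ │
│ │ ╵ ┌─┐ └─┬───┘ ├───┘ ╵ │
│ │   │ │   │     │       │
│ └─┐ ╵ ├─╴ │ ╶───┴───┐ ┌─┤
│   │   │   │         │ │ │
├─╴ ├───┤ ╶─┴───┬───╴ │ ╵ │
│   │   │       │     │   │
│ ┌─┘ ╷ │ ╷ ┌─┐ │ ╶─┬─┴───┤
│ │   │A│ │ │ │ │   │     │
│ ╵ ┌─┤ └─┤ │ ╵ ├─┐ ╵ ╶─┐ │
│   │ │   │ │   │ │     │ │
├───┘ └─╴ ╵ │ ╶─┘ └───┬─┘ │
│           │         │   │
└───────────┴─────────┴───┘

Finding the shortest path from (9, 3) to (5, 5):
Path length: 36 steps
Directions: down → right → down → right → up → up → up → left → up → right → up → left → up → left → left → down → left → up → up → right → right → up → right → up → left → up → right → right → down → down → right → down → right → down → left → left

Solution:

┌───┬─────────┬───────────┐
│   │         │           │
│ ╶─┘ ┌─────┐ │ ╶─┐ ╶─┬─╴ │
│     │↱ → ↓│ │   │   │   │
│ ┌─┬─┘ ╶─┐ │ └─┐ └─┐ └───┤
│ │ │  ↑ ↰│↓│   │   │     │
│ │ ╵ ┌─╴ │ └─┐ └─╴ └───┐ │
│ │   │↱ ↑│↳ ↓│         │ │
│ ├───┘ ┌─┴─┐ └─┬───┬───┘ │
│ │↱ → ↑│   │↳ ↓│   │     │
│ │ ┌───┴─┐ └─╴ │ ╷ ╵ ┌─┐ │
│ │↑│↓ ← ↰│B ← ↲│ │   │ │ │
│ │ ╵ ┌─┐ └─┬───┘ ├───┘ ╵ │
│ │↑ ↲│ │↑ ↰│     │       │
│ └─┐ ╵ ├─╴ │ ╶───┴───┐ ┌─┤
│   │   │↱ ↑│         │ │ │
├─╴ ├───┤ ╶─┴───┬───╴ │ ╵ │
│   │   │↑ ↰    │     │   │
│ ┌─┘ ╷ │ ╷ ┌─┐ │ ╶─┬─┴───┤
│ │   │A│ │↑│ │ │   │     │
│ ╵ ┌─┤ └─┤ │ ╵ ├─┐ ╵ ╶─┐ │
│   │ │↳ ↓│↑│   │ │     │ │
├───┘ └─╴ ╵ │ ╶─┘ └───┬─┘ │
│        ↳ ↑│         │   │
└───────────┴─────────┴───┘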